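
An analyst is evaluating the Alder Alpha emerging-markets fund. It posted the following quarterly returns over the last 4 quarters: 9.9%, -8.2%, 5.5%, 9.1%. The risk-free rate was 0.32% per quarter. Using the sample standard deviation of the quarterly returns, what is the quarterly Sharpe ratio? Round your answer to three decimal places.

0.447

Mean return μ = 16.30 / 4 = 4.0750%
Σ(r − μ)² = (9.9 − 4.0750)² + (-8.2 − 4.0750)² + (5.5 − 4.0750)² + … = 211.8875
sample σ = √(211.8875 / 3) = √70.6292 = 8.4041%
Sharpe = (μ − rf) / σ = (4.0750 − 0.32) / 8.4041 = 3.7550 / 8.4041 = 0.4468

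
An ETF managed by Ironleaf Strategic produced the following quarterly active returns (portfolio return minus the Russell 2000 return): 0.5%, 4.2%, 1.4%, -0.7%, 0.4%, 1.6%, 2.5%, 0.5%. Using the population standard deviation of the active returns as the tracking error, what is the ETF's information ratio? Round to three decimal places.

μ = (0.5 + 4.2 + 1.4 − 0.7 + 0.4 + 1.6 + 2.5 + 0.5) / 8 = 1.3000%
Population std dev = √[16.0400 / 8] = 1.4160%
IR = μ / tracking error = 1.3000 / 1.4160 = 0.9181

0.918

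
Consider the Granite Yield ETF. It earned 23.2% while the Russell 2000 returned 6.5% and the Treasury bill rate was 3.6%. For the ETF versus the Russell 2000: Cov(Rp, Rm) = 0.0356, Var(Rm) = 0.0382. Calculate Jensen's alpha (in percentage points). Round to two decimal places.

β = Cov / Var = 0.0356 / 0.0382 = 0.9319
E[R] = Rf + β(Rm − Rf) = 3.6% + 0.9319 × (6.5% − 3.6%) = 6.3025%
α = Rp − E[R] = 23.2% − 6.3025% = 16.8975

16.90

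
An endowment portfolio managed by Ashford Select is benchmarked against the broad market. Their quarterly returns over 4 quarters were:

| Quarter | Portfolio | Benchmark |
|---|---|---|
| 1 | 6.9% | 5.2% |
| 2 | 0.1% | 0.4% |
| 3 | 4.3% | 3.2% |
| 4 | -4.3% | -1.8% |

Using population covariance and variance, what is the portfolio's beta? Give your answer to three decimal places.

1.589

r̄p = 1.7500%,  r̄m = 1.7500%
Cov = Σ(rp − r̄p)(rm − r̄m) / 4 = 11.2925
Var(rm) = Σ(rm − r̄m)² / 4 = 7.1075
β = Cov / Var = 11.2925 / 7.1075 = 1.5888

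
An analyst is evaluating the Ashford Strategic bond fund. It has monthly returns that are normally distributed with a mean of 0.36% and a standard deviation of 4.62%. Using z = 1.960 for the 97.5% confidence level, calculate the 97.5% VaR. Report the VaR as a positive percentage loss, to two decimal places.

VaR (as % loss) = −(μ − z·σ) = −(0.36% − 1.960 × 4.62%) = −(-8.6952%) = 8.6952%

8.70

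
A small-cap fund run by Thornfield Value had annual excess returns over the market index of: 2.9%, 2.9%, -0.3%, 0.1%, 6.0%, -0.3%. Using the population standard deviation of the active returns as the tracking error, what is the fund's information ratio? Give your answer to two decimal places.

r̄ = (2.9 + 2.9 − 0.3 + 0.1 + 6 − 0.3) / 6 = 1.8833%
Population std dev = √[31.7283 / 6] = 2.2996%
IR = r̄ / tracking error = 1.8833 / 2.2996 = 0.8190

0.82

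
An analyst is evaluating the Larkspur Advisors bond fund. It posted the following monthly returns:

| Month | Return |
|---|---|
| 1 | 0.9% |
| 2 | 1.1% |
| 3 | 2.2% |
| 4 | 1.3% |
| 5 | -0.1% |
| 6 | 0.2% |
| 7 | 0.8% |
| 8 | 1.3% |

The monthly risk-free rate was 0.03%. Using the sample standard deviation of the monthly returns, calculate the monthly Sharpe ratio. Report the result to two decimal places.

Mean return r̄ = 7.70 / 8 = 0.9625%
Σ(r − r̄)² = 3.5188; sample σ = √(3.5188/7) = 0.7090%
Sharpe = (r̄ − rf) / σ = (0.9625 − 0.03) / 0.7090 = 0.9325 / 0.7090 = 1.3152

1.32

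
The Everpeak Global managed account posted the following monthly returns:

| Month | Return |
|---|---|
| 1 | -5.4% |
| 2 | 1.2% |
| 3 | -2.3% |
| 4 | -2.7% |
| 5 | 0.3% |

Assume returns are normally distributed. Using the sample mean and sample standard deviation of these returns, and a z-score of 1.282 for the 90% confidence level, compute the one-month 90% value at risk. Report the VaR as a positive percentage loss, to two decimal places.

r̄ = (-5.4 + 1.2 − 2.3 − 2.7 + 0.3) / 5 = -8.90 / 5 = -1.7800%
Σ(r − r̄)² = (-5.4 − (-1.7800))² + (1.2 − (-1.7800))² + (-2.3 − (-1.7800))² + … = 27.4280
sample σ = √(27.4280 / 4) = √6.8570 = 2.6186%
VaR = −(r̄ − z·σ) = −(-1.7800 − 1.282 × 2.6186) = −(-5.1370) = 5.1370%

5.14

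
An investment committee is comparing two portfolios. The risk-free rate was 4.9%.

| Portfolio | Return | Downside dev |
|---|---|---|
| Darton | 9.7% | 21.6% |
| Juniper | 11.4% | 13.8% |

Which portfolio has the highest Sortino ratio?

Darton: Sortino ratio = (9.7% − 4.9%) / 21.6% = 0.222
Juniper: Sortino ratio = (11.4% − 4.9%) / 13.8% = 0.471
Highest: Juniper (0.471).

Juniper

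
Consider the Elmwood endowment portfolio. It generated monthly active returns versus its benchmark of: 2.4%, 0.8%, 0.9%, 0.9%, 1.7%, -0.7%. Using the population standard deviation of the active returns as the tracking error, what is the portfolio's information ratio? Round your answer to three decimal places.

1.054

μ = (2.4 + 0.8 + 0.9 + 0.9 + 1.7 − 0.7) / 6 = 6.00 / 6 = 1.0000%
Σ(r − μ)² = (2.4 − 1.0000)² + (0.8 − 1.0000)² + … = 5.4000
σ = √[5.4000 / 6] = 0.9487%
IR = μ / tracking error = 1.0000 / 0.9487 = 1.0541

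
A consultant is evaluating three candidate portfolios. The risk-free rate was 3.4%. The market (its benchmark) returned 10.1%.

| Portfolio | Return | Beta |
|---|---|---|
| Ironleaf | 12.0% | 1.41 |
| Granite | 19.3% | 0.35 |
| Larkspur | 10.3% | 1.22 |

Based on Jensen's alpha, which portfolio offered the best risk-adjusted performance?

Granite

Ironleaf: α = 12.0% − [3.4% + 1.41 × (10.1% − 3.4%)] = -0.847
Granite: α = 19.3% − [3.4% + 0.35 × (10.1% − 3.4%)] = 13.555
Larkspur: α = 10.3% − [3.4% + 1.22 × (10.1% − 3.4%)] = -1.274
Highest: Granite (13.555).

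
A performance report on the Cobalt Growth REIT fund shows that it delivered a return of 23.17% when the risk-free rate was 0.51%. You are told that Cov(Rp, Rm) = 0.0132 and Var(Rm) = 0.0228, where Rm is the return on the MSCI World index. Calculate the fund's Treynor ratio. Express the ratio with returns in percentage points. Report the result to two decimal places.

39.14

β = Cov / Var = 0.0132 / 0.0228 = 0.5789
Treynor = (Rp − Rf) / β = (23.17% − 0.51%) / 0.5789 = 22.66 / 0.5789 = 39.1432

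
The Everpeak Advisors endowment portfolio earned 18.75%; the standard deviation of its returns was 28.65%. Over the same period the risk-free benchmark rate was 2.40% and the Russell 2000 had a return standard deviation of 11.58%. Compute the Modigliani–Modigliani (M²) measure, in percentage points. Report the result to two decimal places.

9.01

Sharpe = (Rp − Rf) / σp = (18.75% − 2.40%) / 28.65% = 0.5707
M² = Rf + Sharpe × σm = 2.40% + 0.5707 × 11.58% = 9.0087%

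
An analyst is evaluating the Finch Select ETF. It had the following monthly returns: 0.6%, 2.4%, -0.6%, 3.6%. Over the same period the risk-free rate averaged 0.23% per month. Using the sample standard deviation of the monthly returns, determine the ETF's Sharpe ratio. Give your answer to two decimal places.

0.68

r̄ = (0.6 + 2.4 − 0.6 + 3.6) / 4 = 6.00 / 4 = 1.5000%
Σ(r − r̄)² = 10.4400; sample σ = √(10.4400/3) = 1.8655%
Sharpe = (r̄ − rf) / σ = (1.5000 − 0.23) / 1.8655 = 1.2700 / 1.8655 = 0.6808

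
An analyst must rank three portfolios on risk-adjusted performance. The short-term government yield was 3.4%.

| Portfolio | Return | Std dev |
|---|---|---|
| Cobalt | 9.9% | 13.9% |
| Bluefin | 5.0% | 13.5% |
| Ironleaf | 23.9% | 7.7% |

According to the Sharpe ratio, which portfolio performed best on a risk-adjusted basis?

Cobalt: Sharpe ratio = (9.9% − 3.4%) / 13.9% = 0.468
Bluefin: Sharpe ratio = (5.0% − 3.4%) / 13.5% = 0.119
Ironleaf: Sharpe ratio = (23.9% − 3.4%) / 7.7% = 2.662
Highest: Ironleaf (2.662).

Ironleaf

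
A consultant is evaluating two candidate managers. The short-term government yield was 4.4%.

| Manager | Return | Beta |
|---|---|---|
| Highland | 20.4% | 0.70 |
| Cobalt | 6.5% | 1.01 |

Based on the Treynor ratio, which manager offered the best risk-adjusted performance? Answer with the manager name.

Highland

Highland: Treynor = (20.4% − 4.4%) / 0.70 = 22.857
Cobalt: Treynor = (6.5% − 4.4%) / 1.01 = 2.079
Highest: Highland (22.857).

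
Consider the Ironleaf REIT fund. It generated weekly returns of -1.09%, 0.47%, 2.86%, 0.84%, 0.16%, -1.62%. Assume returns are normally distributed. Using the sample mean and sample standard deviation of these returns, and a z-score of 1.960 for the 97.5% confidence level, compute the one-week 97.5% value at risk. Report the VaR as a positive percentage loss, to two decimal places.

r̄ = (-1.09 + 0.47 + 2.86 + 0.84 + 0.16 − 1.62) / 6 = 0.2700%
Σ(r − r̄)² = (-1.09 − 0.2700)² + (0.47 − 0.2700)² + … = 12.5068
σ = √[12.5068 / 5] = 1.5816%
VaR = −(r̄ − z·σ) = −(0.2700 − 1.960 × 1.5816) = −(-2.8299) = 2.8299%

2.83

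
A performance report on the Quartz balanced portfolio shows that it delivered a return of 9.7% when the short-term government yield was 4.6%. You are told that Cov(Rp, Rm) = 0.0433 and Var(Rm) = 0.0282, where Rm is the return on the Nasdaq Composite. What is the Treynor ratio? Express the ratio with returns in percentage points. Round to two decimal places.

3.32

β = Cov / Var = 0.0433 / 0.0282 = 1.5355
Treynor = (Rp − Rf) / β = (9.7% − 4.6%) / 1.5355 = 5.10 / 1.5355 = 3.3214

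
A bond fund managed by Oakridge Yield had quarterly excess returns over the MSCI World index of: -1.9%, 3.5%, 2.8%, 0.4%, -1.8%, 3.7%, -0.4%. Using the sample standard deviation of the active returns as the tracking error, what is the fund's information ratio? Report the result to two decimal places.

r̄ = (-1.9 + 3.5 + 2.8 + 0.4 − 1.8 + 3.7 − 0.4) / 7 = 6.30 / 7 = 0.9000%
Σ(r − r̄)² = (-1.9 − 0.9000)² + (3.5 − 0.9000)² + … = 35.2800
σ = √[35.2800 / 6] = 2.4249%
IR = r̄ / tracking error = 0.9000 / 2.4249 = 0.3711

0.37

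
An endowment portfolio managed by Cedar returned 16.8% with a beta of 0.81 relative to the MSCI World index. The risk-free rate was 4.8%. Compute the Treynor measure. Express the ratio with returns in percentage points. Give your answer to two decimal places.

14.81

Treynor = (Rp − Rf) / β = (16.8% − 4.8%) / 0.81 = 12.00 / 0.81 = 14.8148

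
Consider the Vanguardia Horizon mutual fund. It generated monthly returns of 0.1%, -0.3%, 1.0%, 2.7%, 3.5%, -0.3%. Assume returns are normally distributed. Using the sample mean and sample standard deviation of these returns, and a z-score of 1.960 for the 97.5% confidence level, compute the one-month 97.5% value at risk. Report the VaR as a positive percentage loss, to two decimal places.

Mean return r̄ = 6.70 / 6 = 1.1167%
Σ(r − r̄)² = (0.1 − 1.1167)² + (-0.3 − 1.1167)² + (1 − 1.1167)² + … = 13.2483
sample σ = √(13.2483 / 5) = √2.6497 = 1.6278%
VaR = −(r̄ − z·σ) = −(1.1167 − 1.960 × 1.6278) = −(-2.0738) = 2.0738%

2.07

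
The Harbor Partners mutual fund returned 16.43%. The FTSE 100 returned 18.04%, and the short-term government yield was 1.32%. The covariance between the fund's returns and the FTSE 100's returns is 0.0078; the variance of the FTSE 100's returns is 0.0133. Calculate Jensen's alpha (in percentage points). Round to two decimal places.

β = Cov / Var = 0.0078 / 0.0133 = 0.5865
E[R] = Rf + β(Rm − Rf) = 1.32% + 0.5865 × (18.04% − 1.32%) = 11.1263%
α = Rp − E[R] = 16.43% − 11.1263% = 5.3037

5.30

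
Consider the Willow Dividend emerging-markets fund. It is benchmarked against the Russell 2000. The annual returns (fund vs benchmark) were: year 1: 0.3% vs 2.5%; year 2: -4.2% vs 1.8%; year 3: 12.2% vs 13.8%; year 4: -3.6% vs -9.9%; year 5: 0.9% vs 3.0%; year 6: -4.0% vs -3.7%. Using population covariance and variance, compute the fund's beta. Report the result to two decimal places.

r̄p = 0.2667%,  r̄m = 1.2500%
Cov = Σ(rp − r̄p)(rm − r̄m) / 6 = 35.4483
Var(rm) = Σ(rm − r̄m)² / 6 = 51.8758
β = Cov / Var = 35.4483 / 51.8758 = 0.6833

0.68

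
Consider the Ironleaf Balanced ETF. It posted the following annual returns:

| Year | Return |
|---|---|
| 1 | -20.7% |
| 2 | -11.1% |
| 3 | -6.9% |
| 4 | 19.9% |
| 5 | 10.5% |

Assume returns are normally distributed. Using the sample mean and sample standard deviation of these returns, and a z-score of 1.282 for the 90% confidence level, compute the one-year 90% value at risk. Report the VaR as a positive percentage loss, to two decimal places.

r̄ = (-20.7 − 11.1 − 6.9 + 19.9 + 10.5) / 5 = -1.6600%
Σ(r − r̄)² = (-20.7 − (-1.6600))² + (-11.1 − (-1.6600))² + (-6.9 − (-1.6600))² + … = 1091.7920
σ = √[1091.7920 / 4] = 16.5211%
VaR = −(r̄ − z·σ) = −(-1.6600 − 1.282 × 16.5211) = −(-22.8401) = 22.8401%

22.84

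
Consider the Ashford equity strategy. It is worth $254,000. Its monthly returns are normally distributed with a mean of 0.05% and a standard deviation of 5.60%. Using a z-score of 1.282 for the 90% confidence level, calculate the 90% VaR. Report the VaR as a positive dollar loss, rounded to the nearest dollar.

Return at the 90% tail: μ − z·σ = 0.05% − 1.282 × 5.60% = 0.05 − 7.1792 = -7.1292%
VaR = −(-7.1292%) × $254,000 = 7.1292% × $254,000 = $18,108

$18,108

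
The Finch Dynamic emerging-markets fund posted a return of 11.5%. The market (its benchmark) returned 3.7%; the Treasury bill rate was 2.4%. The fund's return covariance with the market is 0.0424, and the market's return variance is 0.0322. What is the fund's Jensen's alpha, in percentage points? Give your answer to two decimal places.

β = Cov / Var = 0.0424 / 0.0322 = 1.3168
E[R] = Rf + β(Rm − Rf) = 2.4% + 1.3168 × (3.7% − 2.4%) = 4.1118%
α = Rp − E[R] = 11.5% − 4.1118% = 7.3882

7.39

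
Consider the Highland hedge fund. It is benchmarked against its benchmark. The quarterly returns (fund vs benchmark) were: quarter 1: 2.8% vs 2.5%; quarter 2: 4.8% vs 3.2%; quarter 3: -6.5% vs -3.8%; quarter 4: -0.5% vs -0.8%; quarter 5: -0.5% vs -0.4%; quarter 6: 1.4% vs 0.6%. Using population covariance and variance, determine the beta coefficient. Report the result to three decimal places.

r̄p = 0.2500%,  r̄m = 0.2167%
Cov = Σ(rp − r̄p)(rm − r̄m) / 6 = 8.0292
Var(rm) = Σ(rm − r̄m)² / 6 = 5.3014
β = Cov / Var = 8.0292 / 5.3014 = 1.5145

1.515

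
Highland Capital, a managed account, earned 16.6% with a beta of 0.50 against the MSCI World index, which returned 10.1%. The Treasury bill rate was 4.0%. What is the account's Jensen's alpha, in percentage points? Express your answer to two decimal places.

9.55

CAPM expected return = Rf + β(Rm − Rf) = 4.0% + 0.50 × (10.1% − 4.0%) = 4 + 0.50 × 6.10 = 7.0500%
Jensen's α = Rp − E[R] = 16.6% − 7.0500% = 9.5500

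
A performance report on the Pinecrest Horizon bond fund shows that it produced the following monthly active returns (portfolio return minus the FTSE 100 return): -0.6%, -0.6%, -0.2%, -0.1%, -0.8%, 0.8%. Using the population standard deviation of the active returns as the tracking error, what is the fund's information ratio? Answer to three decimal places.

-0.473

r̄ = (-0.6 − 0.6 − 0.2 − 0.1 − 0.8 + 0.8) / 6 = -0.2500%
Σ(r − r̄)² = (-0.6 − (-0.2500))² + (-0.6 − (-0.2500))² + (-0.2 − (-0.2500))² + … = 1.6750
σ = √[1.6750 / 6] = 0.5284%
IR = r̄ / tracking error = -0.2500 / 0.5284 = -0.4731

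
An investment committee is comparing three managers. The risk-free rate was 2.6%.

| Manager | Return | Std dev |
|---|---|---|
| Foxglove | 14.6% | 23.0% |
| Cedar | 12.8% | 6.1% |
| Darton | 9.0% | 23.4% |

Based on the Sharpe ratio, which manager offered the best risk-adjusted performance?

Foxglove: Sharpe ratio = (14.6% − 2.6%) / 23.0% = 0.522
Cedar: Sharpe ratio = (12.8% − 2.6%) / 6.1% = 1.672
Darton: Sharpe ratio = (9.0% − 2.6%) / 23.4% = 0.274
Highest: Cedar (1.672).

Cedar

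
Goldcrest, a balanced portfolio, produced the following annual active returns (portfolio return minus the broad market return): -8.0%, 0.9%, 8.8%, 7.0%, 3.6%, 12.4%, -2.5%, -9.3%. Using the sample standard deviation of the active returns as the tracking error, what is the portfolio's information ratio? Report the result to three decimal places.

r̄ = (-8 + 0.9 + 8.8 + 7 + 3.6 + 12.4 − 2.5 − 9.3) / 8 = 12.90 / 8 = 1.6125%
Σ(r − r̄)² = 429.9088; sample σ = √(429.9088/7) = 7.8368%
IR = r̄ / tracking error = 1.6125 / 7.8368 = 0.2058

0.206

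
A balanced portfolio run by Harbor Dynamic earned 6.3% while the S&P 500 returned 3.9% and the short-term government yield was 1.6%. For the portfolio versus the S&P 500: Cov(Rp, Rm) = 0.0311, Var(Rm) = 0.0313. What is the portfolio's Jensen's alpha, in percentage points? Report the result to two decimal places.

2.41

β = Cov / Var = 0.0311 / 0.0313 = 0.9936
E[R] = Rf + β(Rm − Rf) = 1.6% + 0.9936 × (3.9% − 1.6%) = 3.8853%
α = Rp − E[R] = 6.3% − 3.8853% = 2.4147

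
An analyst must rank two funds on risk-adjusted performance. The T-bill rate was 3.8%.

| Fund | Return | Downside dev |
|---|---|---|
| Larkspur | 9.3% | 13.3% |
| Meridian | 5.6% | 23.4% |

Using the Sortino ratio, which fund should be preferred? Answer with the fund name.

Larkspur

Larkspur: Sortino ratio = (9.3% − 3.8%) / 13.3% = 0.414
Meridian: Sortino ratio = (5.6% − 3.8%) / 23.4% = 0.077
Highest: Larkspur (0.414).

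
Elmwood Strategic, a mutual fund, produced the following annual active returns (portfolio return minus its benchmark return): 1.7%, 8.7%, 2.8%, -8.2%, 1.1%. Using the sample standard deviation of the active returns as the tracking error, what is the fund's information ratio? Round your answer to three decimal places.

0.201

r̄ = (1.7 + 8.7 + 2.8 − 8.2 + 1.1) / 5 = 6.10 / 5 = 1.2200%
Σ(r − r̄)² = 147.4280; sample σ = √(147.4280/4) = 6.0710%
IR = r̄ / tracking error = 1.2200 / 6.0710 = 0.2010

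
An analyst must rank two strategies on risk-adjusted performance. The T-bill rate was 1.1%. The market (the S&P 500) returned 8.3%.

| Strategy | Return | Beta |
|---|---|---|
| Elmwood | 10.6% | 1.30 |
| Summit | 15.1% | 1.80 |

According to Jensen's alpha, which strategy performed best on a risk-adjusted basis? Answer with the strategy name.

Summit

Elmwood: α = 10.6% − [1.1% + 1.30 × (8.3% − 1.1%)] = 0.140
Summit: α = 15.1% − [1.1% + 1.80 × (8.3% − 1.1%)] = 1.040
Highest: Summit (1.040).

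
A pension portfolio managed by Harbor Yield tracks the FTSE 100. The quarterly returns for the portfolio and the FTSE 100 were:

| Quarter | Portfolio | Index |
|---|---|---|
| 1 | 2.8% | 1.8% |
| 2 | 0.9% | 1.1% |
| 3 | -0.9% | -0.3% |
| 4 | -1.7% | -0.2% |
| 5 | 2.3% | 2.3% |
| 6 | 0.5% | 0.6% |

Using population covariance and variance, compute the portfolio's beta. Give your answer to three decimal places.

r̄p = 0.6500%,  r̄m = 0.8833%
Cov = Σ(rp − r̄p)(rm − r̄m) / 6 = 1.4642
Var(rm) = Σ(rm − r̄m)² / 6 = 0.9247
β = Cov / Var = 1.4642 / 0.9247 = 1.5834

1.583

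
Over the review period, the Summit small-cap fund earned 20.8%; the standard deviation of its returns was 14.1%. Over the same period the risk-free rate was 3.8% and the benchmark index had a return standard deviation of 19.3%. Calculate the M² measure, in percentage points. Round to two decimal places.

27.07

Sharpe = (Rp − Rf) / σp = (20.8% − 3.8%) / 14.1% = 1.2057
M² = Rf + Sharpe × σm = 3.8% + 1.2057 × 19.3% = 27.0700%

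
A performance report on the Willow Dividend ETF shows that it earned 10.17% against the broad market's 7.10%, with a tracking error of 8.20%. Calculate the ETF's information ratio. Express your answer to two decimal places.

0.37

IR = (Rp − Rb) / TE = (10.17% − 7.10%) / 8.20% = 3.07% / 8.20% = 0.3744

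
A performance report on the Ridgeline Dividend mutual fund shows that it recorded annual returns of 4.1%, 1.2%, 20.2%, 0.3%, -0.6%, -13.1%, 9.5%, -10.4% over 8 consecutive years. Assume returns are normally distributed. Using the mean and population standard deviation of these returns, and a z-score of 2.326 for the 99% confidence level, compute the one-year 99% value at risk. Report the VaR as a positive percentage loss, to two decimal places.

r̄ = (4.1 + 1.2 + 20.2 + 0.3 − 0.6 − 13.1 + 9.5 − 10.4) / 8 = 1.4000%
Σ(r − r̄)² = (4.1 − 1.4000)² + (1.2 − 1.4000)² + … = 781.0800
population σ = √(781.0800 / 8) = √97.6350 = 9.8810%
VaR = −(r̄ − z·σ) = −(1.4000 − 2.326 × 9.8810) = −(-21.5832) = 21.5832%

21.58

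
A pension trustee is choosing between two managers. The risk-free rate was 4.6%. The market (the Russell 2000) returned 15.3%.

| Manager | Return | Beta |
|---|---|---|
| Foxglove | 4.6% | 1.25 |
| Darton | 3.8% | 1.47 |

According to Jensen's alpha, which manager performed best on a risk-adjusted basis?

Foxglove

Foxglove: α = 4.6% − [4.6% + 1.25 × (15.3% − 4.6%)] = -13.375
Darton: α = 3.8% − [4.6% + 1.47 × (15.3% − 4.6%)] = -16.529
Highest: Foxglove (-13.375).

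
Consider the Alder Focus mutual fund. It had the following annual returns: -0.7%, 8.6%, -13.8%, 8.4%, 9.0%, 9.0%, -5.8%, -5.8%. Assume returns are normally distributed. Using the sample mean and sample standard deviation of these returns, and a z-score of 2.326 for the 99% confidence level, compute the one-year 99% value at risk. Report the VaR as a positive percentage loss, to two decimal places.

r̄ = (-0.7 + 8.6 − 13.8 + 8.4 + 9 + 9 − 5.8 − 5.8) / 8 = 1.1125%
Sample std dev = √[554.8288 / 7] = 8.9029%
VaR = −(r̄ − z·σ) = −(1.1125 − 2.326 × 8.9029) = −(-19.5956) = 19.5956%

19.60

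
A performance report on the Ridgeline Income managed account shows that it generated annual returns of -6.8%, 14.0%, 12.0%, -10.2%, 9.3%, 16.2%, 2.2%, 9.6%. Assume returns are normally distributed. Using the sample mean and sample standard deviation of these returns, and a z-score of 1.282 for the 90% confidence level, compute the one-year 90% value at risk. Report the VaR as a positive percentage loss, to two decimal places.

6.74

μ = (-6.8 + 14 + 12 − 10.2 + 9.3 + 16.2 + 2.2 + 9.6) / 8 = 5.7875%
Σ(r − μ)² = (-6.8 − 5.7875)² + (14 − 5.7875)² + … = 668.2488
σ = √[668.2488 / 7] = 9.7706%
VaR = −(μ − z·σ) = −(5.7875 − 1.282 × 9.7706) = −(-6.7384) = 6.7384%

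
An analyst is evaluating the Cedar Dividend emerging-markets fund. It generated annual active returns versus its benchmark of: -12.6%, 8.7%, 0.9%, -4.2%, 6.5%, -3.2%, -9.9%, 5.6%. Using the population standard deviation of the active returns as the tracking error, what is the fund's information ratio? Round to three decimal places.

-0.140

r̄ = (-12.6 + 8.7 + 0.9 − 4.2 + 6.5 − 3.2 − 9.9 + 5.6) / 8 = -8.20 / 8 = -1.0250%
Σ(r − r̄)² = 426.3550; population σ = √(426.3550/8) = 7.3003%
IR = r̄ / tracking error = -1.0250 / 7.3003 = -0.1404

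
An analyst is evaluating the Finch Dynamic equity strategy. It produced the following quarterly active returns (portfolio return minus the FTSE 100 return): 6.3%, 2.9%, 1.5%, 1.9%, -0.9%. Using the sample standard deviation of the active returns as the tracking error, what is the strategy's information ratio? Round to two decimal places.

r̄ = (6.3 + 2.9 + 1.5 + 1.9 − 0.9) / 5 = 2.3400%
Sample σ = √[Σ(r − r̄)² / 4] = √[27.3920 / 4] = √6.8480 = 2.6169%
IR = r̄ / tracking error = 2.3400 / 2.6169 = 0.8942

0.89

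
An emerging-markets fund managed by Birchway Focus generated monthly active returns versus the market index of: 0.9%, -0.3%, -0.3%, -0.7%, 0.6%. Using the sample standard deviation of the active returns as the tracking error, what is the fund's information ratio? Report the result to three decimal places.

0.059

r̄ = (0.9 − 0.3 − 0.3 − 0.7 + 0.6) / 5 = 0.20 / 5 = 0.0400%
Σ(r − r̄)² = (0.9 − 0.0400)² + (-0.3 − 0.0400)² + … = 1.8320
σ = √[1.8320 / 4] = 0.6768%
IR = r̄ / tracking error = 0.0400 / 0.6768 = 0.0591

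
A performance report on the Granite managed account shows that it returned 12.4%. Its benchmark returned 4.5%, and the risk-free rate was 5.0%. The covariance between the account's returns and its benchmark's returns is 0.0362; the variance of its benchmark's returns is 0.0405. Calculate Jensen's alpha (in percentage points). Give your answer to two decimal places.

β = Cov / Var = 0.0362 / 0.0405 = 0.8938
E[R] = Rf + β(Rm − Rf) = 5.0% + 0.8938 × (4.5% − 5.0%) = 4.5531%
α = Rp − E[R] = 12.4% − 4.5531% = 7.8469

7.85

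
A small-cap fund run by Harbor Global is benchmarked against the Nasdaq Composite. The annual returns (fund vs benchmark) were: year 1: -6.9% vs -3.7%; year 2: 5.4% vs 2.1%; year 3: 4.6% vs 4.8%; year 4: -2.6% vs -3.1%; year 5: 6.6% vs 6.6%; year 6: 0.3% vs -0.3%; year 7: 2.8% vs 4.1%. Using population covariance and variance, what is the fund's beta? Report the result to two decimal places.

1.12

r̄p = 1.4571%,  r̄m = 1.5000%
Cov = Σ(rp − r̄p)(rm − r̄m) / 7 = 15.2371
Var(rm) = Σ(rm − r̄m)² / 7 = 13.6371
β = Cov / Var = 15.2371 / 13.6371 = 1.1173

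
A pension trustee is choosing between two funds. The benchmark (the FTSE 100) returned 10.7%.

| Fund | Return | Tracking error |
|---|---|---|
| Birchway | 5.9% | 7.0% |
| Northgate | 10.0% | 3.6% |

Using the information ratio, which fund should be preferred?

Northgate

Birchway: IR = (5.9% − 10.7%) / 7.0% = -0.686
Northgate: IR = (10.0% − 10.7%) / 3.6% = -0.194
Highest: Northgate (-0.194).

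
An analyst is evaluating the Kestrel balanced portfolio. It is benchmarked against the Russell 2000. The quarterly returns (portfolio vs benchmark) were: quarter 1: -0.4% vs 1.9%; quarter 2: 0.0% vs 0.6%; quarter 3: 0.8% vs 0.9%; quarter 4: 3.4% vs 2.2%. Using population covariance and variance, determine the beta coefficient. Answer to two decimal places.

r̄p = 0.9500%,  r̄m = 1.4000%
Cov = Σ(rp − r̄p)(rm − r̄m) / 4 = 0.5300
Var(rm) = Σ(rm − r̄m)² / 4 = 0.4450
β = Cov / Var = 0.5300 / 0.4450 = 1.1910

1.19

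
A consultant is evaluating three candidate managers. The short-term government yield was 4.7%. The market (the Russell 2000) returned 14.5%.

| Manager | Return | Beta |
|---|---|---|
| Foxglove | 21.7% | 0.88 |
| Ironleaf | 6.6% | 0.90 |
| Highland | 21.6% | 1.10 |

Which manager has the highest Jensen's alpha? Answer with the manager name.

Foxglove: α = 21.7% − [4.7% + 0.88 × (14.5% − 4.7%)] = 8.376
Ironleaf: α = 6.6% − [4.7% + 0.90 × (14.5% − 4.7%)] = -6.920
Highland: α = 21.6% − [4.7% + 1.10 × (14.5% − 4.7%)] = 6.120
Highest: Foxglove (8.376).

Foxglove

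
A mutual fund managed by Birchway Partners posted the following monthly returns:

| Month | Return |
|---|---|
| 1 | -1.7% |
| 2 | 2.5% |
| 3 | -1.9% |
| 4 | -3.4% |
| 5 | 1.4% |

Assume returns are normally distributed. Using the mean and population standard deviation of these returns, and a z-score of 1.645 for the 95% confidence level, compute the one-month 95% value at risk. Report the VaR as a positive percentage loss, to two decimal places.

r̄ = (-1.7 + 2.5 − 1.9 − 3.4 + 1.4) / 5 = -0.6200%
Σ(r − r̄)² = (-1.7 − (-0.6200))² + (2.5 − (-0.6200))² + (-1.9 − (-0.6200))² + … = 24.3480
σ = √[24.3480 / 5] = 2.2067%
VaR = −(r̄ − z·σ) = −(-0.6200 − 1.645 × 2.2067) = −(-4.2500) = 4.2500%

4.25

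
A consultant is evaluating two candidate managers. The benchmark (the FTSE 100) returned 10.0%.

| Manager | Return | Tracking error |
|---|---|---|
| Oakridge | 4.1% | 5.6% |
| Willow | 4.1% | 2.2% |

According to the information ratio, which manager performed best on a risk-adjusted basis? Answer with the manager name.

Oakridge

Oakridge: IR = (4.1% − 10.0%) / 5.6% = -1.054
Willow: IR = (4.1% − 10.0%) / 2.2% = -2.682
Highest: Oakridge (-1.054).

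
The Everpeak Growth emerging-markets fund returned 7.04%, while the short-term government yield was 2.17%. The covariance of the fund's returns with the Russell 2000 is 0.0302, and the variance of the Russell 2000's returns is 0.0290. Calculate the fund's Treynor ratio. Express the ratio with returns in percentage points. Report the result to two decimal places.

4.68

β = Cov / Var = 0.0302 / 0.0290 = 1.0414
Treynor = (Rp − Rf) / β = (7.04% − 2.17%) / 1.0414 = 4.87 / 1.0414 = 4.6764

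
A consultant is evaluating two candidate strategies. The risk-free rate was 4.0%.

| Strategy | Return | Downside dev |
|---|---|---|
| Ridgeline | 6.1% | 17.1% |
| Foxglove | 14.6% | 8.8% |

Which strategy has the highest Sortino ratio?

Foxglove

Ridgeline: Sortino ratio = (6.1% − 4.0%) / 17.1% = 0.123
Foxglove: Sortino ratio = (14.6% − 4.0%) / 8.8% = 1.205
Highest: Foxglove (1.205).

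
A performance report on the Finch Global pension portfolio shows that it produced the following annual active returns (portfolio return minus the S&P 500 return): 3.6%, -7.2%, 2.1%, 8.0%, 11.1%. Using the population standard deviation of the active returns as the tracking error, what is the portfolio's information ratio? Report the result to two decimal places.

0.56

r̄ = (3.6 − 7.2 + 2.1 + 8 + 11.1) / 5 = 17.60 / 5 = 3.5200%
Σ(r − r̄)² = (3.6 − 3.5200)² + (-7.2 − 3.5200)² + … = 194.4680
population σ = √(194.4680 / 5) = √38.8936 = 6.2365%
IR = r̄ / tracking error = 3.5200 / 6.2365 = 0.5644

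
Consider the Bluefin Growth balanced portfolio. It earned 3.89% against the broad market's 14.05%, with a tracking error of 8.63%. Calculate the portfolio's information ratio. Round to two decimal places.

-1.18

IR = (Rp − Rb) / TE = (3.89% − 14.05%) / 8.63% = -10.16% / 8.63% = -1.1773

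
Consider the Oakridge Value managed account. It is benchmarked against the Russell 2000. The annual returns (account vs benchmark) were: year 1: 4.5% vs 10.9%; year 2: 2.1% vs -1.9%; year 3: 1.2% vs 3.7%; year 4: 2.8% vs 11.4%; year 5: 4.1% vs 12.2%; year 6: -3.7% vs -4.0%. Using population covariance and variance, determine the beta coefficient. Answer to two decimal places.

r̄p = 1.8333%,  r̄m = 5.3833%
Cov = Σ(rp − r̄p)(rm − r̄m) / 6 = 14.5039
Var(rm) = Σ(rm − r̄m)² / 6 = 42.8381
β = Cov / Var = 14.5039 / 42.8381 = 0.3386

0.34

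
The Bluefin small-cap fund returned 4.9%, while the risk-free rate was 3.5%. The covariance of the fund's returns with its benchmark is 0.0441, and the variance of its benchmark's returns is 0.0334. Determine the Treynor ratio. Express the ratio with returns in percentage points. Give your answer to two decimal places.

β = Cov / Var = 0.0441 / 0.0334 = 1.3204
Treynor = (Rp − Rf) / β = (4.9% − 3.5%) / 1.3204 = 1.40 / 1.3204 = 1.0603

1.06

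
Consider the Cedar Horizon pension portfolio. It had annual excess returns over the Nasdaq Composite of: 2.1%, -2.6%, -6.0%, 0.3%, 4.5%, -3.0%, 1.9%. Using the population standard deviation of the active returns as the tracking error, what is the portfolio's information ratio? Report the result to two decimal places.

-0.12

μ = (2.1 − 2.6 − 6 + 0.3 + 4.5 − 3 + 1.9) / 7 = -2.80 / 7 = -0.4000%
Σ(r − μ)² = (2.1 − (-0.4000))² + (-2.6 − (-0.4000))² + … = 79.0000
population σ = √(79.0000 / 7) = √11.2857 = 3.3594%
IR = μ / tracking error = -0.4000 / 3.3594 = -0.1191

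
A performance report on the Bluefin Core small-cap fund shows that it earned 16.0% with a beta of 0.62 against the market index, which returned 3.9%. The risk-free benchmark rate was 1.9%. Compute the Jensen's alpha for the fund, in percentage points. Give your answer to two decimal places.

12.86

CAPM expected return = Rf + β(Rm − Rf) = 1.9% + 0.62 × (3.9% − 1.9%) = 1.9 + 0.62 × 2.00 = 3.1400%
Jensen's α = Rp − E[R] = 16.0% − 3.1400% = 12.8600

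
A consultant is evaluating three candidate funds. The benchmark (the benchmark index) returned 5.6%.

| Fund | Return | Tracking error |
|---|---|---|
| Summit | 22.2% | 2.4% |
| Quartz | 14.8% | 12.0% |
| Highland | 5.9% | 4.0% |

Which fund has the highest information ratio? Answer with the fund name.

Summit

Summit: IR = (22.2% − 5.6%) / 2.4% = 6.917
Quartz: IR = (14.8% − 5.6%) / 12.0% = 0.767
Highland: IR = (5.9% − 5.6%) / 4.0% = 0.075
Highest: Summit (6.917).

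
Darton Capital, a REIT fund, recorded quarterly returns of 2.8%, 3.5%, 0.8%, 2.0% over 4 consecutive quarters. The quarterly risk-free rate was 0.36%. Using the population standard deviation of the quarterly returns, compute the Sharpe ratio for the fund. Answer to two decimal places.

1.91

μ = (2.8 + 3.5 + 0.8 + 2) / 4 = 2.2750%
Σ(r − μ)² = (2.8 − 2.2750)² + (3.5 − 2.2750)² + … = 4.0275
σ = √[4.0275 / 4] = 1.0034%
Sharpe = (μ − rf) / σ = (2.2750 − 0.36) / 1.0034 = 1.9150 / 1.0034 = 1.9085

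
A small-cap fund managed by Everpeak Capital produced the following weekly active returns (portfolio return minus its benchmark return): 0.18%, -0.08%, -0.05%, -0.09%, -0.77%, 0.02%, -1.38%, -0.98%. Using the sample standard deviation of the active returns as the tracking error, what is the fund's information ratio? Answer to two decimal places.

μ = (0.18 − 0.08 − 0.05 − 0.09 − 0.77 + 0.02 − 1.38 − 0.98) / 8 = -3.150 / 8 = -0.3938%
Sample std dev = √[2.2672 / 7] = 0.5691%
IR = μ / tracking error = -0.3938 / 0.5691 = -0.6920

-0.69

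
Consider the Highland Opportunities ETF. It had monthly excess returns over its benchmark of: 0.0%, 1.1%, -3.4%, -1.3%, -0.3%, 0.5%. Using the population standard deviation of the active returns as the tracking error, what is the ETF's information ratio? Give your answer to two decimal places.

r̄ = (0 + 1.1 − 3.4 − 1.3 − 0.3 + 0.5) / 6 = -3.40 / 6 = -0.5667%
Σ(r − r̄)² = (0 − (-0.5667))² + (1.1 − (-0.5667))² + (-3.4 − (-0.5667))² + … = 12.8733
σ = √[12.8733 / 6] = 1.4648%
IR = r̄ / tracking error = -0.5667 / 1.4648 = -0.3869

-0.39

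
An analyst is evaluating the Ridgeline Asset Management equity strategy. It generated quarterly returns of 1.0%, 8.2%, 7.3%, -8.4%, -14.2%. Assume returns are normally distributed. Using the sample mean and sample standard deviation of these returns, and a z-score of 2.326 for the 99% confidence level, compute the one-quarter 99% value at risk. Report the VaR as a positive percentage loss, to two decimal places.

r̄ = (1 + 8.2 + 7.3 − 8.4 − 14.2) / 5 = -1.2200%
Sample σ = √[Σ(r − r̄)² / 4] = √[386.2880 / 4] = √96.5720 = 9.8271%
VaR = −(r̄ − z·σ) = −(-1.2200 − 2.326 × 9.8271) = −(-24.0778) = 24.0778%

24.08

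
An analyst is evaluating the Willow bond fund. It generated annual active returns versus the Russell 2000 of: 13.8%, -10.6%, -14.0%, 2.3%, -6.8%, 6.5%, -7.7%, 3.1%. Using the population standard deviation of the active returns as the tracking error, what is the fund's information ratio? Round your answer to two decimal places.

-0.19

Mean return μ = -13.40 / 8 = -1.6750%
Σ(r − μ)² = 639.0350; population σ = √(639.0350/8) = 8.9375%
IR = μ / tracking error = -1.6750 / 8.9375 = -0.1874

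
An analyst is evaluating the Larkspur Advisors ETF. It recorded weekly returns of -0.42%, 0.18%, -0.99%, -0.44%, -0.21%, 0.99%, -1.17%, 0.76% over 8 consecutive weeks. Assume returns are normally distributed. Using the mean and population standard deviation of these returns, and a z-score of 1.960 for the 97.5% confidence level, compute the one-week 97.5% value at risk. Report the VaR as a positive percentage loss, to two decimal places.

1.57

r̄ = (-0.42 + 0.18 − 0.99 − 0.44 − 0.21 + 0.99 − 1.17 + 0.76) / 8 = -1.300 / 8 = -0.1625%
Σ(r − r̄)² = (-0.42 − (-0.1625))² + (0.18 − (-0.1625))² + … = 4.1420
σ = √[4.1420 / 8] = 0.7195%
VaR = −(r̄ − z·σ) = −(-0.1625 − 1.960 × 0.7195) = −(-1.5727) = 1.5727%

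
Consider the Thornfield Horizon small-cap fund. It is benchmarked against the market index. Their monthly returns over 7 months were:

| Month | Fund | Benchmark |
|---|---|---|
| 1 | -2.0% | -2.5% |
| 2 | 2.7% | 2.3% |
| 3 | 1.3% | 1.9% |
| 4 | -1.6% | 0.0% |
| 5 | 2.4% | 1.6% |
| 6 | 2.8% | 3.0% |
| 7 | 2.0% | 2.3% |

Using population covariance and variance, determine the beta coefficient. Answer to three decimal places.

0.988

r̄p = 1.0857%,  r̄m = 1.2286%
Cov = Σ(rp − r̄p)(rm − r̄m) / 7 = 3.0261
Var(rm) = Σ(rm − r̄m)² / 7 = 3.0620
β = Cov / Var = 3.0261 / 3.0620 = 0.9883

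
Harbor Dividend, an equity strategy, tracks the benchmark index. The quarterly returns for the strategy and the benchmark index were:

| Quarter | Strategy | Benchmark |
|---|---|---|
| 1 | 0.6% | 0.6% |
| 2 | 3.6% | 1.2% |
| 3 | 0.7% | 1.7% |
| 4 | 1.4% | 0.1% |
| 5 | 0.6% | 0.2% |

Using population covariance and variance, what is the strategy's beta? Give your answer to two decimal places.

0.48

r̄p = 1.3800%,  r̄m = 0.7600%
Cov = Σ(rp − r̄p)(rm − r̄m) / 5 = 0.1772
Var(rm) = Σ(rm − r̄m)² / 5 = 0.3704
β = Cov / Var = 0.1772 / 0.3704 = 0.4784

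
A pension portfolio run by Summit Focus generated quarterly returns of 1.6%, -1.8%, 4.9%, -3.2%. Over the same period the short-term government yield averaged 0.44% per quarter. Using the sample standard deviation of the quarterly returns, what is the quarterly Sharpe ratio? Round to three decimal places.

μ = (1.6 − 1.8 + 4.9 − 3.2) / 4 = 0.3750%
Σ(r − μ)² = (1.6 − 0.3750)² + (-1.8 − 0.3750)² + (4.9 − 0.3750)² + … = 39.4875
sample σ = √(39.4875 / 3) = √13.1625 = 3.6280%
Sharpe = (μ − rf) / σ = (0.3750 − 0.44) / 3.6280 = -0.0650 / 3.6280 = -0.0179

-0.018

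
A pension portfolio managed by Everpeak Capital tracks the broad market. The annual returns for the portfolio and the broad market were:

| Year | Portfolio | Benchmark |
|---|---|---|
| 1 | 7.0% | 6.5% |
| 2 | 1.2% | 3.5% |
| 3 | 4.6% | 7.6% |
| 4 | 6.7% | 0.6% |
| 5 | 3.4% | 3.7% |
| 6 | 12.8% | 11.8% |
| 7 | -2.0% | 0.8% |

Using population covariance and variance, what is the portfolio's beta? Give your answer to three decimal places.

r̄p = 4.8143%,  r̄m = 4.9286%
Cov = Σ(rp − r̄p)(rm − r̄m) / 7 = 12.0867
Var(rm) = Σ(rm − r̄m)² / 7 = 13.7363
β = Cov / Var = 12.0867 / 13.7363 = 0.8799

0.880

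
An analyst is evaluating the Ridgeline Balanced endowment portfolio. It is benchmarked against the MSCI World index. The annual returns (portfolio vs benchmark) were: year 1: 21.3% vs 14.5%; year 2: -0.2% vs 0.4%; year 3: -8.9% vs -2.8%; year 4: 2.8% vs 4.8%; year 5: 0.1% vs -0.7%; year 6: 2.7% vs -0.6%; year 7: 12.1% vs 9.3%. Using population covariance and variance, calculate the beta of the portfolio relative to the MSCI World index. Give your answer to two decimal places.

r̄p = 4.2714%,  r̄m = 3.5571%
Cov = Σ(rp − r̄p)(rm − r̄m) / 7 = 50.2302
Var(rm) = Σ(rm − r̄m)² / 7 = 34.2939
β = Cov / Var = 50.2302 / 34.2939 = 1.4647

1.46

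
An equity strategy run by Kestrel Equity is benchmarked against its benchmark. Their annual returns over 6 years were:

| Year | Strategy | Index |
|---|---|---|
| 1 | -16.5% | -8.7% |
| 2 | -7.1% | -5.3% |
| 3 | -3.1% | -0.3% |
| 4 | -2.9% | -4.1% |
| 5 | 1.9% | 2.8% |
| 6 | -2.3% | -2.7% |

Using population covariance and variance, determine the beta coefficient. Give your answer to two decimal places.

r̄p = -5.0000%,  r̄m = -3.0500%
Cov = Σ(rp − r̄p)(rm − r̄m) / 6 = 19.0050
Var(rm) = Σ(rm − r̄m)² / 6 = 13.3325
β = Cov / Var = 19.0050 / 13.3325 = 1.4255

1.43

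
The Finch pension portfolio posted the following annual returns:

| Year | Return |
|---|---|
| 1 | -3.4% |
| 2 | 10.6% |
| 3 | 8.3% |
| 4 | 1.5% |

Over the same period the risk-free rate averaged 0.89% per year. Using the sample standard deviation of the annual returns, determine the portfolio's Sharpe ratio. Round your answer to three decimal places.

0.525

r̄ = (-3.4 + 10.6 + 8.3 + 1.5) / 4 = 4.2500%
Sample std dev = √[122.8100 / 3] = 6.3982%
Sharpe = (r̄ − rf) / σ = (4.2500 − 0.89) / 6.3982 = 3.3600 / 6.3982 = 0.5251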